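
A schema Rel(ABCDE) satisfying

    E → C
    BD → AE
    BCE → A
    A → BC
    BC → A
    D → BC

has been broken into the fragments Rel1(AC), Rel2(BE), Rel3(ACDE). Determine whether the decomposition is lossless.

Chase test. Columns are ABCDE; row i has aⱼ where attribute j ∈ Reli, else bᵢⱼ.
Initial tableau (one row per fragment):
  row 1: a1 b12 a3 b14 b15
  row 2: b21 a2 b23 b24 a5
  row 3: a1 b32 a3 a4 a5
Rows 2 and 3 agree on E; apply E→C and equate their C entries.
Rows 1 and 3 agree on A; apply A→BC and equate their BC entries.
No row becomes fully distinguished — the join is lossy.

No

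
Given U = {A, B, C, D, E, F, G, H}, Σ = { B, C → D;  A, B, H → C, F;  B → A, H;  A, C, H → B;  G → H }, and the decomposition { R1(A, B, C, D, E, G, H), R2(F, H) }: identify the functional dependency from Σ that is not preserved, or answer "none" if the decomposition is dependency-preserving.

A, B, H → C, F

Check A, B, H → C, F: no single fragment contains all of {A, B, C, F, H}, and the restricted closure of {A, B, H} across the fragments never reaches {C, F}.
B, C → D is preserved.
B → A, H is preserved.
A, C, H → B is preserved.
G → H is preserved.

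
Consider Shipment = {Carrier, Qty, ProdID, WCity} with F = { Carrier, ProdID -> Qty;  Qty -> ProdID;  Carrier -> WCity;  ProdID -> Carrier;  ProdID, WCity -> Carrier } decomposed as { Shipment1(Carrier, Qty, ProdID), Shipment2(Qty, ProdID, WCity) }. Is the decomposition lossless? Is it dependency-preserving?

lossless but not dependency-preserving

Lossless test: (Qty, ProdID)⁺ = {Carrier, Qty, ProdID, WCity}, which contains all of one fragment — lossless.
Dependency preservation: the restricted closure of {Carrier} across the fragments never reaches {WCity}, so Carrier → WCity cannot be enforced without a join — not preserved.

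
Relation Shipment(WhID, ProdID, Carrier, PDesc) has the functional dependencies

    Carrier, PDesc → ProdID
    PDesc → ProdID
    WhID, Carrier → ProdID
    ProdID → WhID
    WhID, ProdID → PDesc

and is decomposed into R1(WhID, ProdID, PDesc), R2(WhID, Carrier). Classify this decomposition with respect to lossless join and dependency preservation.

lossy and not dependency-preserving

Lossless test: (WhID)⁺ = {WhID}, which is a superkey of neither fragment — lossy.
Dependency preservation: the restricted closure of {WhID, Carrier} across the fragments never reaches {ProdID}, so WhID, Carrier → ProdID cannot be enforced without a join — not preserved.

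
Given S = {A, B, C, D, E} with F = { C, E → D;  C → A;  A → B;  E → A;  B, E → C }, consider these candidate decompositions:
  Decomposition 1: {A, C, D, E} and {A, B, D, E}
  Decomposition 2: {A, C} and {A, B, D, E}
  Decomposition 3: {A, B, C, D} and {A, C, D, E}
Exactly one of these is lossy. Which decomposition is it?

Decomposition 2

Decomposition 1: common = {A, D, E}, closure = {A, B, C, D, E} → lossless.
Decomposition 2: common = {A}, closure = {A, B} → lossy.
Decomposition 3: common = {A, C, D}, closure = {A, B, C, D} → lossless.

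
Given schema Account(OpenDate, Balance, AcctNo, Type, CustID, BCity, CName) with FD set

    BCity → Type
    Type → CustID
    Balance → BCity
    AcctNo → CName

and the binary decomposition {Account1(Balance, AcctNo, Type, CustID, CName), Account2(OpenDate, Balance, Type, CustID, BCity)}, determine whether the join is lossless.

No

Common attributes: Account1 ∩ Account2 = {Balance, Type, CustID}.
Closure of {Balance, Type, CustID}: Balance → BCity applies, adding BCity. So (Balance, Type, CustID)⁺ = {Balance, Type, CustID, BCity}.
The closure contains neither all of Account1 = {Balance, AcctNo, Type, CustID, CName} nor all of Account2 = {OpenDate, Balance, Type, CustID, BCity}, so the common attributes are not a superkey of either fragment. The join is lossy.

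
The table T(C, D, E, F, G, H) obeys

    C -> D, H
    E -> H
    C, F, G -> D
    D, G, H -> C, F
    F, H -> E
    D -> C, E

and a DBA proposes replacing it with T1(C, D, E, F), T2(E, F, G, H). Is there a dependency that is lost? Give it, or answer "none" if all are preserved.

D, G, H -> C, F

Check D, G, H → C, F: no single fragment contains all of {C, D, F, G, H}, and the restricted closure of {D, G, H} across the fragments never reaches {C, F}.
C → D, H is preserved.
E → H is preserved.
C, F, G → D is preserved.
F, H → E is preserved.
D → C, E is preserved.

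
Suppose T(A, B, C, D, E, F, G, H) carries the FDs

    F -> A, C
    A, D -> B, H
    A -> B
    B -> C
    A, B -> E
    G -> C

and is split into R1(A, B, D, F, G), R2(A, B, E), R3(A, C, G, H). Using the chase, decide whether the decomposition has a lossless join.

Chase test. Columns are A, B, C, D, E, F, G, H; row i has aⱼ where attribute j ∈ Ri, else bᵢⱼ.
Initial tableau (one row per fragment):
  row 1: a1 a2 b13 a4 b15 a6 a7 b18
  row 2: a1 a2 b23 b24 a5 b26 b27 b28
  row 3: a1 b32 a3 b34 b35 b36 a7 a8
Rows 1 and 3 agree on A; apply A→B and equate their B entries.
Rows 1 and 2 agree on B; apply B→C and equate their C entries.
Rows 1 and 3 agree on B; apply B→C and equate their C entries.
Rows 1 and 2 agree on A, B; apply A, B→E and equate their E entries.
Rows 1 and 3 agree on A, B; apply A, B→E and equate their E entries.
No row becomes fully distinguished — the join is lossy.

No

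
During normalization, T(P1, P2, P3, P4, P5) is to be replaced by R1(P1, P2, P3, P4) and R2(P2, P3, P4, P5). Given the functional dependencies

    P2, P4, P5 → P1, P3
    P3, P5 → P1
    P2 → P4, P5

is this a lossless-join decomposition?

Common attributes: R1 ∩ R2 = {P2, P3, P4}.
Closure of {P2, P3, P4}: P2 → P4, P5 applies, adding P5; P2, P4, P5 → P1, P3 applies, adding P1. So (P2, P3, P4)⁺ = {P1, P2, P3, P4, P5}.
This closure contains every attribute of R1, so R1 ∩ R2 → R1. The join is lossless.

Yes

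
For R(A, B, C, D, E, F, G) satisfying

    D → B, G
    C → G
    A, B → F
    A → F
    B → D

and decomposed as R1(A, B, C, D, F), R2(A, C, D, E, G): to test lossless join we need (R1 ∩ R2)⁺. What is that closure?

A, B, C, D, F, G

R1 ∩ R2 = {A, C, D}.
D → B, G applies, adding B, G
A, B → F applies, adding F
Closure: {A, B, C, D, F, G}.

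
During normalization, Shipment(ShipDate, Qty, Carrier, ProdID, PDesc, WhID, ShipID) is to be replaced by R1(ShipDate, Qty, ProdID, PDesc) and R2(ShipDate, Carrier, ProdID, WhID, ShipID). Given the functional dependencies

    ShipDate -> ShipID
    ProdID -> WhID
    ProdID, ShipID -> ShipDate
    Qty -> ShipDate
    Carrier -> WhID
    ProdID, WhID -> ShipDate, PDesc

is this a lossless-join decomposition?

No

Common attributes: R1 ∩ R2 = {ShipDate, ProdID}.
Closure of {ShipDate, ProdID}: ShipDate → ShipID applies, adding ShipID; ProdID → WhID applies, adding WhID; ProdID, WhID → ShipDate, PDesc applies, adding PDesc. So (ShipDate, ProdID)⁺ = {ShipDate, ProdID, PDesc, WhID, ShipID}.
The closure contains neither all of R1 = {ShipDate, Qty, ProdID, PDesc} nor all of R2 = {ShipDate, Carrier, ProdID, WhID, ShipID}, so the common attributes are not a superkey of either fragment. The join is lossy.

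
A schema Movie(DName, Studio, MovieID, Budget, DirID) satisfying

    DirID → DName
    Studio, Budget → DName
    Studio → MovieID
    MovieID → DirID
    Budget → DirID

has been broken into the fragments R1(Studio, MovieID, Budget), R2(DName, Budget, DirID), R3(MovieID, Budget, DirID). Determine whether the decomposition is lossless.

Chase test. Columns are DName, Studio, MovieID, Budget, DirID; row i has aⱼ where attribute j ∈ Ri, else bᵢⱼ.
Initial tableau (one row per fragment):
  row 1: b11 a2 a3 a4 b15
  row 2: a1 b22 b23 a4 a5
  row 3: b31 b32 a3 a4 a5
Rows 2 and 3 agree on DirID; apply DirID→DName and equate their DName entries.
Rows 1 and 3 agree on MovieID; apply MovieID→DirID and equate their DirID entries.
Rows 1 and 2 agree on DirID; apply DirID→DName and equate their DName entries.
Row 1 is now all distinguished symbols — the join is lossless.

Yes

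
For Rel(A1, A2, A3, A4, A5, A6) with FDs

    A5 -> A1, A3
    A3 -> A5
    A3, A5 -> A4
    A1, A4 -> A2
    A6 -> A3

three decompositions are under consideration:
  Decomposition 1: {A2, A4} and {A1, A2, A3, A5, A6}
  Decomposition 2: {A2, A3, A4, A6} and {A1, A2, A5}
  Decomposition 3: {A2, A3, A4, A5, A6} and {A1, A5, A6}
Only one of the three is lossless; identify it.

Decomposition 3

Decomposition 1: common = {A2}, closure = {A2} → lossy.
Decomposition 2: common = {A2}, closure = {A2} → lossy.
Decomposition 3: common = {A5, A6}, closure = {A1, A2, A3, A4, A5, A6} → lossless.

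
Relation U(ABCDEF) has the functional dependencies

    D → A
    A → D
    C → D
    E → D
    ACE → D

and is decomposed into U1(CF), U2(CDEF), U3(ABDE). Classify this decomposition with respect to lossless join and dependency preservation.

lossy but dependency-preserving

Lossless test (chase): Rows 2 and 3 agree on D; apply D→A and equate their A entries. Rows 1 and 2 agree on C; apply C→D and equate their D entries. Rows 1 and 2 agree on D; apply D→A and equate their A entries. No row becomes fully distinguished — the join is lossy.
Dependency preservation: ACE → D is not contained in any single fragment, but the restricted closure of its left-hand side across the fragments still reaches the right-hand side; the remaining FDs each lie inside some fragment. All dependencies are preserved.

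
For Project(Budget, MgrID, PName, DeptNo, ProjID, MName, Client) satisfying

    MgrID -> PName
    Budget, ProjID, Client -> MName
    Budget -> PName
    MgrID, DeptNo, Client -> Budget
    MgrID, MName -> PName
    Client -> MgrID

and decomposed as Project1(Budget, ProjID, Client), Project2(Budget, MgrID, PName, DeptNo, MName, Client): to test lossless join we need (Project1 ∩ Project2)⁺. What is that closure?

Budget, MgrID, PName, Client

Project1 ∩ Project2 = {Budget, Client}.
Budget → PName applies, adding PName
Client → MgrID applies, adding MgrID
Closure: {Budget, MgrID, PName, Client}.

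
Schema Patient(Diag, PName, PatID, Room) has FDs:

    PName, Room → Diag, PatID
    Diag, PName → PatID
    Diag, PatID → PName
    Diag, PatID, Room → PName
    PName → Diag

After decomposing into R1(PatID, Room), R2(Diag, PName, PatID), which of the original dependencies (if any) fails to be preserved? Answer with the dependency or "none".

none

PName, Room → Diag, PatID: restricted closure across fragments reaches Diag, PatID.
Diag, PName → PatID lies within R2.
Diag, PatID → PName lies within R2.
Diag, PatID, Room → PName: restricted closure across fragments reaches PName.
PName → Diag lies within R2.
Every dependency is enforceable on the fragments, so the decomposition is dependency-preserving.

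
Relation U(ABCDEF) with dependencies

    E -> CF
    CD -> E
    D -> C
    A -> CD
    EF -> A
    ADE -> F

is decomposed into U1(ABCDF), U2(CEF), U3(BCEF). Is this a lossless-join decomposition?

Chase test. Columns are ABCDEF; row i has aⱼ where attribute j ∈ Ui, else bᵢⱼ.
Initial tableau (one row per fragment):
  row 1: a1 a2 a3 a4 b15 a6
  row 2: b21 b22 a3 b24 a5 a6
  row 3: b31 a2 a3 b34 a5 a6
Rows 2 and 3 agree on EF; apply EF→A and equate their A entries.
Rows 2 and 3 agree on A; apply A→CD and equate their CD entries.
No row becomes fully distinguished — the join is lossy.

No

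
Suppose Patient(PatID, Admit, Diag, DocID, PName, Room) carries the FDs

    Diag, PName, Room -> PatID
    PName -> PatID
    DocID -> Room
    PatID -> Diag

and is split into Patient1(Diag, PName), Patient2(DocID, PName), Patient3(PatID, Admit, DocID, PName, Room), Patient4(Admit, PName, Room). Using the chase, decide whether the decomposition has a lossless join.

Yes

Chase test. Columns are PatID, Admit, Diag, DocID, PName, Room; row i has aⱼ where attribute j ∈ Patienti, else bᵢⱼ.
Initial tableau (one row per fragment):
  row 1: b11 b12 a3 b14 a5 b16
  row 2: b21 b22 b23 a4 a5 b26
  row 3: a1 a2 b33 a4 a5 a6
  row 4: b41 a2 b43 b44 a5 a6
Rows 1 and 2 agree on PName; apply PName→PatID and equate their PatID entries.
Rows 1 and 3 agree on PName; apply PName→PatID and equate their PatID entries.
Rows 1 and 4 agree on PName; apply PName→PatID and equate their PatID entries.
Rows 2 and 3 agree on DocID; apply DocID→Room and equate their Room entries.
Rows 1 and 2 agree on PatID; apply PatID→Diag and equate their Diag entries.
Rows 1 and 3 agree on PatID; apply PatID→Diag and equate their Diag entries.
Rows 1 and 4 agree on PatID; apply PatID→Diag and equate their Diag entries.
Row 3 is now all distinguished symbols — the join is lossless.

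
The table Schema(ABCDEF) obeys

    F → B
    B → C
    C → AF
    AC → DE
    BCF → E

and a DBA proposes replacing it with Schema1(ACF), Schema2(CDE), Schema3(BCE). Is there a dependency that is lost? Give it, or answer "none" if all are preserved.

none

F → B: restricted closure across fragments reaches B.
B → C lies within Schema3.
C → AF lies within Schema1.
AC → DE: restricted closure across fragments reaches DE.
BCF → E: restricted closure across fragments reaches E.
Every dependency is enforceable on the fragments, so the decomposition is dependency-preserving.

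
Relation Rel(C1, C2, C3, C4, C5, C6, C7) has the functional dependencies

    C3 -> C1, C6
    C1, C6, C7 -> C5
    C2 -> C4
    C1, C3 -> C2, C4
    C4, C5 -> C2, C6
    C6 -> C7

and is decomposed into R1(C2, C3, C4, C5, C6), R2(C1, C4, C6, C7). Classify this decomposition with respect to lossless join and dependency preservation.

lossy and not dependency-preserving

Lossless test: (C4, C6)⁺ = {C4, C6, C7}, which is a superkey of neither fragment — lossy.
Dependency preservation: the restricted closure of {C3} across the fragments never reaches {C1, C6}, so C3 → C1, C6 cannot be enforced without a join — not preserved.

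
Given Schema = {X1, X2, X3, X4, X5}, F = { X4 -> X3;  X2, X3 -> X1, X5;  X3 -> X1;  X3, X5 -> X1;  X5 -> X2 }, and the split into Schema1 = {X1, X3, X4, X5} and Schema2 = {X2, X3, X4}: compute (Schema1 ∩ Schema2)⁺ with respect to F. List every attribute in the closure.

Schema1 ∩ Schema2 = {X3, X4}.
X3 → X1 applies, adding X1
Closure: {X1, X3, X4}.

X1, X3, X4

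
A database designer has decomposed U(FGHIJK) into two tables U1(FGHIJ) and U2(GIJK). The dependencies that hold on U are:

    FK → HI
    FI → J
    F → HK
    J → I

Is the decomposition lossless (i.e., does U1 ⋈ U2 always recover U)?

Common attributes: U1 ∩ U2 = {GIJ}.
No dependency enlarges {GIJ}, so (GIJ)⁺ = {GIJ}.
The closure contains neither all of U1 = {FGHIJ} nor all of U2 = {GIJK}, so the common attributes are not a superkey of either fragment. The join is lossy.

No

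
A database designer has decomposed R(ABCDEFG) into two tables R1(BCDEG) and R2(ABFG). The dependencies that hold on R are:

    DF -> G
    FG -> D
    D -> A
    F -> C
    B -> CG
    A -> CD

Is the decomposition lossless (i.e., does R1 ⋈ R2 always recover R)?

No

Common attributes: R1 ∩ R2 = {BG}.
Closure of {BG}: B → CG applies, adding C. So (BG)⁺ = {BCG}.
The closure contains neither all of R1 = {BCDEG} nor all of R2 = {ABFG}, so the common attributes are not a superkey of either fragment. The join is lossy.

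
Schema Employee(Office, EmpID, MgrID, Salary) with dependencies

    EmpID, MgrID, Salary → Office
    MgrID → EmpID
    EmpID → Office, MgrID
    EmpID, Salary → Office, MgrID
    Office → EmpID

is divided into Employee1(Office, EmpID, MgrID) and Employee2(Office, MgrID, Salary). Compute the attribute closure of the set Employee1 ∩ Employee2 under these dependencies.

Office, EmpID, MgrID

Employee1 ∩ Employee2 = {Office, MgrID}.
MgrID → EmpID applies, adding EmpID
Closure: {Office, EmpID, MgrID}.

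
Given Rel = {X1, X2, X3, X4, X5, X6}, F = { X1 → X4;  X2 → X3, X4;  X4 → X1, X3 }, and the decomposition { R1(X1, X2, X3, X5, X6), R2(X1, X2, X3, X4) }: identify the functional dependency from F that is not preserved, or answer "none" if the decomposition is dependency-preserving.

none

X1 → X4 lies within R2.
X2 → X3, X4 lies within R2.
X4 → X1, X3 lies within R2.
Every dependency is enforceable on the fragments, so the decomposition is dependency-preserving.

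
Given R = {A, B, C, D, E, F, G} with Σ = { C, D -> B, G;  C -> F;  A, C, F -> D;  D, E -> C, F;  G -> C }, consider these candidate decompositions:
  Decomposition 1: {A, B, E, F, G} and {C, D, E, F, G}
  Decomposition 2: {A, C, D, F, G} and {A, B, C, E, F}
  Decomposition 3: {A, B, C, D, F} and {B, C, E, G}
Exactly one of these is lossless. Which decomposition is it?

Decomposition 2

Decomposition 1: common = {E, F, G}, closure = {C, E, F, G} → lossy.
Decomposition 2: common = {A, C, F}, closure = {A, B, C, D, F, G} → lossless.
Decomposition 3: common = {B, C}, closure = {B, C, F} → lossy.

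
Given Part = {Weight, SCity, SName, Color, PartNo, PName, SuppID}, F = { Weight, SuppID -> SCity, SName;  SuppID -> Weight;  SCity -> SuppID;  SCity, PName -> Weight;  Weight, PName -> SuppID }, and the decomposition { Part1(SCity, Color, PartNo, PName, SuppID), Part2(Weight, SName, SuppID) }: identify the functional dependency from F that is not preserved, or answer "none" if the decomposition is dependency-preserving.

Check Weight, PName → SuppID: no single fragment contains all of {Weight, PName, SuppID}, and the restricted closure of {Weight, PName} across the fragments never reaches {SuppID}.
Weight, SuppID → SCity, SName is preserved.
SuppID → Weight is preserved.
SCity → SuppID is preserved.
SCity, PName → Weight is preserved.

Weight, PName -> SuppID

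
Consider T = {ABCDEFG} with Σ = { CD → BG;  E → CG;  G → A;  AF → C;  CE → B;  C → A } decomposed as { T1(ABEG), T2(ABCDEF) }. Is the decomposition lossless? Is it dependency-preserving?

lossless but not dependency-preserving

Lossless test: (ABE)⁺ = {ABCEG}, which contains all of one fragment — lossless.
Dependency preservation: the restricted closure of {CD} across the fragments never reaches {BG}, so CD → BG cannot be enforced without a join — not preserved.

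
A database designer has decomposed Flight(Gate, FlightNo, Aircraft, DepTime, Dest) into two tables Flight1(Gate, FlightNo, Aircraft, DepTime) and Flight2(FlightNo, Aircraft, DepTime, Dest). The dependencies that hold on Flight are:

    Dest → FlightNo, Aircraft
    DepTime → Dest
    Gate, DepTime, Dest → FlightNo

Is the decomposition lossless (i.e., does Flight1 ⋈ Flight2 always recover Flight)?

Common attributes: Flight1 ∩ Flight2 = {FlightNo, Aircraft, DepTime}.
Closure of {FlightNo, Aircraft, DepTime}: DepTime → Dest applies, adding Dest. So (FlightNo, Aircraft, DepTime)⁺ = {FlightNo, Aircraft, DepTime, Dest}.
This closure contains every attribute of Flight2, so Flight1 ∩ Flight2 → Flight2. The join is lossless.

Yes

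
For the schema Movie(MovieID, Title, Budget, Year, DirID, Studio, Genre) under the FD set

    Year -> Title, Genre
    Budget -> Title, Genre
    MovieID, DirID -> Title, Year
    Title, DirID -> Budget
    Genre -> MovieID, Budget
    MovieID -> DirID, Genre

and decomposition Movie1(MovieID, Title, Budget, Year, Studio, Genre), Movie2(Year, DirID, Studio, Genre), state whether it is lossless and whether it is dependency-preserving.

lossless but not dependency-preserving

Lossless test: (Year, Studio, Genre)⁺ = {MovieID, Title, Budget, Year, DirID, Studio, Genre}, which contains all of one fragment — lossless.
Dependency preservation: the restricted closure of {Title, DirID} across the fragments never reaches {Budget}, so Title, DirID → Budget cannot be enforced without a join — not preserved.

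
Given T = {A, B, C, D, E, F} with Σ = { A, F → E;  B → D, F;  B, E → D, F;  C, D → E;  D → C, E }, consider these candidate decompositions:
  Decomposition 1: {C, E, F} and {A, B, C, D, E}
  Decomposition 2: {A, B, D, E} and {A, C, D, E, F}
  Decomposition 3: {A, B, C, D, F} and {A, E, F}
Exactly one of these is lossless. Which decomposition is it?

Decomposition 1: common = {C, E}, closure = {C, E} → lossy.
Decomposition 2: common = {A, D, E}, closure = {A, C, D, E} → lossy.
Decomposition 3: common = {A, F}, closure = {A, E, F} → lossless.

Decomposition 3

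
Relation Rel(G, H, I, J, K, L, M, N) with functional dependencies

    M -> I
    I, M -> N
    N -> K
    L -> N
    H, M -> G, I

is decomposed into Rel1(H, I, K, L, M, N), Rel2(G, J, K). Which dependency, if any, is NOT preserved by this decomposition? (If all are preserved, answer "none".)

Check H, M → G, I: no single fragment contains all of {G, H, I, M}, and the restricted closure of {H, M} across the fragments never reaches {G, I}.
M → I is preserved.
I, M → N is preserved.
N → K is preserved.
L → N is preserved.

H, M -> G, I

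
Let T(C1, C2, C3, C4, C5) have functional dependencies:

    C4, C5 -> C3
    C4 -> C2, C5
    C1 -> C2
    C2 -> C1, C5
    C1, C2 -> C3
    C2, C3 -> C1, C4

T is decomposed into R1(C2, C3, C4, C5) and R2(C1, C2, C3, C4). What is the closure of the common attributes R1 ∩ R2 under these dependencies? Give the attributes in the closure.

C1, C2, C3, C4, C5

R1 ∩ R2 = {C2, C3, C4}.
C4 → C2, C5 applies, adding C5
C2 → C1, C5 applies, adding C1
Closure: {C1, C2, C3, C4, C5}.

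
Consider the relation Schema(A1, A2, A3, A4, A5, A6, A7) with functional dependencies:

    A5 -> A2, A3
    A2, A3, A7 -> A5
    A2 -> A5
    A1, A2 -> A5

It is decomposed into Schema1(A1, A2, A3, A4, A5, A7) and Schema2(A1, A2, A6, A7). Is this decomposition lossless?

No

Common attributes: Schema1 ∩ Schema2 = {A1, A2, A7}.
Closure of {A1, A2, A7}: A2 → A5 applies, adding A5; A5 → A2, A3 applies, adding A3. So (A1, A2, A7)⁺ = {A1, A2, A3, A5, A7}.
The closure contains neither all of Schema1 = {A1, A2, A3, A4, A5, A7} nor all of Schema2 = {A1, A2, A6, A7}, so the common attributes are not a superkey of either fragment. The join is lossy.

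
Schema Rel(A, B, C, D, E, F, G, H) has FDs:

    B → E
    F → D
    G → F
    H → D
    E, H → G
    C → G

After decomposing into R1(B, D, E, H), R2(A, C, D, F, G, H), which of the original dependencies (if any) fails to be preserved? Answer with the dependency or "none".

E, H → G

Check E, H → G: no single fragment contains all of {E, G, H}, and the restricted closure of {E, H} across the fragments never reaches {G}.
B → E is preserved.
F → D is preserved.
G → F is preserved.
H → D is preserved.
C → G is preserved.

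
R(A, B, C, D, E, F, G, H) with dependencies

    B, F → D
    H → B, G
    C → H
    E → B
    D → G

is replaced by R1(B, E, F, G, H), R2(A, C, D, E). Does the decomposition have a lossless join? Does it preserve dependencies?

lossy and not dependency-preserving

Lossless test: (E)⁺ = {B, E}, which is a superkey of neither fragment — lossy.
Dependency preservation: the restricted closure of {B, F} across the fragments never reaches {D}, so B, F → D cannot be enforced without a join — not preserved.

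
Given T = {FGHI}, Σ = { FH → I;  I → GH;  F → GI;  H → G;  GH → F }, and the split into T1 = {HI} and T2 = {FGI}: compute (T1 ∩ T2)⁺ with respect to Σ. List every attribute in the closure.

T1 ∩ T2 = {I}.
I → GH applies, adding GH
GH → F applies, adding F
Closure: {FGHI}.

FGHI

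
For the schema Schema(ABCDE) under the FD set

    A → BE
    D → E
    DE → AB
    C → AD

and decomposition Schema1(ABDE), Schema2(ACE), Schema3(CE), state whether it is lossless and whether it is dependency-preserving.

Lossless test (chase): Rows 1 and 2 agree on A; apply A→BE and equate their BE entries. Rows 2 and 3 agree on C; apply C→AD and equate their AD entries. Rows 1 and 3 agree on A; apply A→BE and equate their BE entries. No row becomes fully distinguished — the join is lossy.
Dependency preservation: the restricted closure of {C} across the fragments never reaches {AD}, so C → AD cannot be enforced without a join — not preserved.

lossy and not dependency-preserving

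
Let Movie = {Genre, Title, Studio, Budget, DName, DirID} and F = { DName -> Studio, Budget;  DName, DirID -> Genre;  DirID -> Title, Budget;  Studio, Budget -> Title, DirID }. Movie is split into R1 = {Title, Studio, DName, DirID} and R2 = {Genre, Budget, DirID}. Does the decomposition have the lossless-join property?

No

Common attributes: R1 ∩ R2 = {DirID}.
Closure of {DirID}: DirID → Title, Budget applies, adding Title, Budget. So (DirID)⁺ = {Title, Budget, DirID}.
The closure contains neither all of R1 = {Title, Studio, DName, DirID} nor all of R2 = {Genre, Budget, DirID}, so the common attributes are not a superkey of either fragment. The join is lossy.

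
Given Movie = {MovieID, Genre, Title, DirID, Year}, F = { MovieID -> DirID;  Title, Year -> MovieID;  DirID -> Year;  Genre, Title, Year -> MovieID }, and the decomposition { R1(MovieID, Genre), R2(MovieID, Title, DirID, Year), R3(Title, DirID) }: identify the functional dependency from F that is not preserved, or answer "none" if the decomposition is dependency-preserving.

none

MovieID → DirID lies within R2.
Title, Year → MovieID lies within R2.
DirID → Year lies within R2.
Genre, Title, Year → MovieID: restricted closure across fragments reaches MovieID.
Every dependency is enforceable on the fragments, so the decomposition is dependency-preserving.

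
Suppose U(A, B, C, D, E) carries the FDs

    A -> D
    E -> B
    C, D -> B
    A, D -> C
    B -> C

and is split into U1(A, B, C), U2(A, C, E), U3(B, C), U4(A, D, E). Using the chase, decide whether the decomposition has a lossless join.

Yes

Chase test. Columns are A, B, C, D, E; row i has aⱼ where attribute j ∈ Ui, else bᵢⱼ.
Initial tableau (one row per fragment):
  row 1: a1 a2 a3 b14 b15
  row 2: a1 b22 a3 b24 a5
  row 3: b31 a2 a3 b34 b35
  row 4: a1 b42 b43 a4 a5
Rows 1 and 2 agree on A; apply A→D and equate their D entries.
Rows 1 and 4 agree on A; apply A→D and equate their D entries.
Rows 2 and 4 agree on E; apply E→B and equate their B entries.
Rows 1 and 2 agree on C, D; apply C, D→B and equate their B entries.
Rows 1 and 4 agree on A, D; apply A, D→C and equate their C entries.
Row 2 is now all distinguished symbols — the join is lossless.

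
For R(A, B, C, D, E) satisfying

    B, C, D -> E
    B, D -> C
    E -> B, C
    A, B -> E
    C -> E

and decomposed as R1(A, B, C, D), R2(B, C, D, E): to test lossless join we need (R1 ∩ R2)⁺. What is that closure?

B, C, D, E

R1 ∩ R2 = {B, C, D}.
B, C, D → E applies, adding E
Closure: {B, C, D, E}.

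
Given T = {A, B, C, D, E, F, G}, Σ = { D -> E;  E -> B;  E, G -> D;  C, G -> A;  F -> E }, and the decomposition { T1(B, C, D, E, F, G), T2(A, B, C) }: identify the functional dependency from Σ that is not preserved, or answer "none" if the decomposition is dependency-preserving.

C, G -> A

Check C, G → A: no single fragment contains all of {A, C, G}, and the restricted closure of {C, G} across the fragments never reaches {A}.
D → E is preserved.
E → B is preserved.
E, G → D is preserved.
F → E is preserved.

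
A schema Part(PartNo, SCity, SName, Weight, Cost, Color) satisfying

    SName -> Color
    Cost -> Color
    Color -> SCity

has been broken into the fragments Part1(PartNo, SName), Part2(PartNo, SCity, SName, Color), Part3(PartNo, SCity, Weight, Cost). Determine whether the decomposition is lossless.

Chase test. Columns are PartNo, SCity, SName, Weight, Cost, Color; row i has aⱼ where attribute j ∈ Parti, else bᵢⱼ.
Initial tableau (one row per fragment):
  row 1: a1 b12 a3 b14 b15 b16
  row 2: a1 a2 a3 b24 b25 a6
  row 3: a1 a2 b33 a4 a5 b36
Rows 1 and 2 agree on SName; apply SName→Color and equate their Color entries.
Rows 1 and 2 agree on Color; apply Color→SCity and equate their SCity entries.
No row becomes fully distinguished — the join is lossy.

No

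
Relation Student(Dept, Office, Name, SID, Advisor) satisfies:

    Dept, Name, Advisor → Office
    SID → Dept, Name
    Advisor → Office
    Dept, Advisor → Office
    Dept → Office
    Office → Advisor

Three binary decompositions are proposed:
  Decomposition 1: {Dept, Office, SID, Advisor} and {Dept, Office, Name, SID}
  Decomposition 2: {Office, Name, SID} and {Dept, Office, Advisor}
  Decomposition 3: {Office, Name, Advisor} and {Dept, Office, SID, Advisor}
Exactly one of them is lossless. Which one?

Decomposition 1

Decomposition 1: common = {Dept, Office, SID}, closure = {Dept, Office, Name, SID, Advisor} → lossless.
Decomposition 2: common = {Office}, closure = {Office, Advisor} → lossy.
Decomposition 3: common = {Office, Advisor}, closure = {Office, Advisor} → lossy.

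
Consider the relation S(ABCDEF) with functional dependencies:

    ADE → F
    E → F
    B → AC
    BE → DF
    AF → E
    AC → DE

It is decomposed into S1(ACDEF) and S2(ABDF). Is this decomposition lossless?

Common attributes: S1 ∩ S2 = {ADF}.
Closure of {ADF}: AF → E applies, adding E. So (ADF)⁺ = {ADEF}.
The closure contains neither all of S1 = {ACDEF} nor all of S2 = {ABDF}, so the common attributes are not a superkey of either fragment. The join is lossy.

No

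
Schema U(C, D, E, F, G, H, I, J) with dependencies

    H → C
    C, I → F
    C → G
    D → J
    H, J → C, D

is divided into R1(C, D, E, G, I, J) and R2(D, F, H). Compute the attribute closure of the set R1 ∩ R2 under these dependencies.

R1 ∩ R2 = {D}.
D → J applies, adding J
Closure: {D, J}.

D, J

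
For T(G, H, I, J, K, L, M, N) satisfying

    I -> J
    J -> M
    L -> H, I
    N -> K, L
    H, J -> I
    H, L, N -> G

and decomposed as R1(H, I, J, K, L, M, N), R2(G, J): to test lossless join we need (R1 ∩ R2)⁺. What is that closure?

R1 ∩ R2 = {J}.
J → M applies, adding M
Closure: {J, M}.

J, M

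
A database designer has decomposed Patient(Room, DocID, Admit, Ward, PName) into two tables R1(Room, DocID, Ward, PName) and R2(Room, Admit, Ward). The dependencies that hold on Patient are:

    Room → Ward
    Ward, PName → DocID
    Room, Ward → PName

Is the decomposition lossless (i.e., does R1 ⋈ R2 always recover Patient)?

Common attributes: R1 ∩ R2 = {Room, Ward}.
Closure of {Room, Ward}: Room, Ward → PName applies, adding PName; Ward, PName → DocID applies, adding DocID. So (Room, Ward)⁺ = {Room, DocID, Ward, PName}.
This closure contains every attribute of R1, so R1 ∩ R2 → R1. The join is lossless.

Yes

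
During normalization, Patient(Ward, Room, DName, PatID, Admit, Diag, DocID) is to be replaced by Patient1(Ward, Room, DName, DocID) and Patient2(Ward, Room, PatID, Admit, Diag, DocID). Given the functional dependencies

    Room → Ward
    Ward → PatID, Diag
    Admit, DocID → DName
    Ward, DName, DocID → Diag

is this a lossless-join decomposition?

Common attributes: Patient1 ∩ Patient2 = {Ward, Room, DocID}.
Closure of {Ward, Room, DocID}: Ward → PatID, Diag applies, adding PatID, Diag. So (Ward, Room, DocID)⁺ = {Ward, Room, PatID, Diag, DocID}.
The closure contains neither all of Patient1 = {Ward, Room, DName, DocID} nor all of Patient2 = {Ward, Room, PatID, Admit, Diag, DocID}, so the common attributes are not a superkey of either fragment. The join is lossy.

No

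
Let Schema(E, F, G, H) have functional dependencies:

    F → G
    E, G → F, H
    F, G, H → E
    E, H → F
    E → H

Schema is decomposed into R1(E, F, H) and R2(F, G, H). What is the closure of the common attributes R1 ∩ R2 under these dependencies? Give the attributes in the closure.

R1 ∩ R2 = {F, H}.
F → G applies, adding G
F, G, H → E applies, adding E
Closure: {E, F, G, H}.

E, F, G, H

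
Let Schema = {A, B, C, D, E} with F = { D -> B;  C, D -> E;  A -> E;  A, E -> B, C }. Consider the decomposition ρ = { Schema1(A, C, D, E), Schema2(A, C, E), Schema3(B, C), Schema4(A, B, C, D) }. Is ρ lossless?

Chase test. Columns are A, B, C, D, E; row i has aⱼ where attribute j ∈ Schemai, else bᵢⱼ.
Initial tableau (one row per fragment):
  row 1: a1 b12 a3 a4 a5
  row 2: a1 b22 a3 b24 a5
  row 3: b31 a2 a3 b34 b35
  row 4: a1 a2 a3 a4 b45
Rows 1 and 4 agree on D; apply D→B and equate their B entries.
Rows 1 and 4 agree on C, D; apply C, D→E and equate their E entries.
Rows 1 and 2 agree on A, E; apply A, E→B, C and equate their B, C entries.
Row 1 is now all distinguished symbols — the join is lossless.

Yes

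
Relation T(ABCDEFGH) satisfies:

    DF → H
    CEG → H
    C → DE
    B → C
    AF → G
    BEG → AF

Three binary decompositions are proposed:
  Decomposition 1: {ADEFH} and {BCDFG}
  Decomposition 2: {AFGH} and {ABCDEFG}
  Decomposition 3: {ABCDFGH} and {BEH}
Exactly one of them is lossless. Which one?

Decomposition 3

Decomposition 1: common = {DF}, closure = {DFH} → lossy.
Decomposition 2: common = {AFG}, closure = {AFG} → lossy.
Decomposition 3: common = {BH}, closure = {BCDEH} → lossless.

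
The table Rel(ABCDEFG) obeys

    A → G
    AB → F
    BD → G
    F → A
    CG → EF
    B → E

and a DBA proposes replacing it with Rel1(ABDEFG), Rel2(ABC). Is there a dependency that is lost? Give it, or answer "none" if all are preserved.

CG → EF

Check CG → EF: no single fragment contains all of {CEFG}, and the restricted closure of {CG} across the fragments never reaches {EF}.
A → G is preserved.
AB → F is preserved.
BD → G is preserved.
F → A is preserved.
B → E is preserved.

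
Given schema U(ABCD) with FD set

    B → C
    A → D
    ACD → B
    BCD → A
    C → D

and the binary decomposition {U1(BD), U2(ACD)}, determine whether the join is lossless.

Common attributes: U1 ∩ U2 = {D}.
No dependency enlarges {D}, so (D)⁺ = {D}.
The closure contains neither all of U1 = {BD} nor all of U2 = {ACD}, so the common attributes are not a superkey of either fragment. The join is lossy.

No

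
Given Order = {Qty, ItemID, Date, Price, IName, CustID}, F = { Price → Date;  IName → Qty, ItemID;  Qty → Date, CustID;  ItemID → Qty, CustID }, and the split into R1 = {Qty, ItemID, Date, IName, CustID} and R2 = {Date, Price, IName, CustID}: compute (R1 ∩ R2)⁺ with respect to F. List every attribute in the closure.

Qty, ItemID, Date, IName, CustID

R1 ∩ R2 = {Date, IName, CustID}.
IName → Qty, ItemID applies, adding Qty, ItemID
Closure: {Qty, ItemID, Date, IName, CustID}.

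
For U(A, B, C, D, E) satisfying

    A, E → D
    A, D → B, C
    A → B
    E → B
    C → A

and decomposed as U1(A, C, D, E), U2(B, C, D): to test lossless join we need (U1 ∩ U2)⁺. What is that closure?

U1 ∩ U2 = {C, D}.
C → A applies, adding A
A, D → B, C applies, adding B
Closure: {A, B, C, D}.

A, B, C, D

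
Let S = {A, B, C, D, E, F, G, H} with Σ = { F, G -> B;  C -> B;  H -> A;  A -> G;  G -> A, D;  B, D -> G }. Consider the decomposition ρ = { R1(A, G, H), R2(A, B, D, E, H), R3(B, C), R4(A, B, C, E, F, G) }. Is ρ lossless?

No

Chase test. Columns are A, B, C, D, E, F, G, H; row i has aⱼ where attribute j ∈ Ri, else bᵢⱼ.
Initial tableau (one row per fragment):
  row 1: a1 b12 b13 b14 b15 b16 a7 a8
  row 2: a1 a2 b23 a4 a5 b26 b27 a8
  row 3: b31 a2 a3 b34 b35 b36 b37 b38
  row 4: a1 a2 a3 b44 a5 a6 a7 b48
Rows 1 and 2 agree on A; apply A→G and equate their G entries.
Rows 1 and 2 agree on G; apply G→A, D and equate their A, D entries.
Rows 1 and 4 agree on G; apply G→A, D and equate their A, D entries.
No row becomes fully distinguished — the join is lossy.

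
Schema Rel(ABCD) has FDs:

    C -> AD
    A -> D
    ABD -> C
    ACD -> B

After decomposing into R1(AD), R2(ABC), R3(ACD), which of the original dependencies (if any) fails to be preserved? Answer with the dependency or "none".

C → AD lies within R3.
A → D lies within R1.
ABD → C: restricted closure across fragments reaches C.
ACD → B: restricted closure across fragments reaches B.
Every dependency is enforceable on the fragments, so the decomposition is dependency-preserving.

none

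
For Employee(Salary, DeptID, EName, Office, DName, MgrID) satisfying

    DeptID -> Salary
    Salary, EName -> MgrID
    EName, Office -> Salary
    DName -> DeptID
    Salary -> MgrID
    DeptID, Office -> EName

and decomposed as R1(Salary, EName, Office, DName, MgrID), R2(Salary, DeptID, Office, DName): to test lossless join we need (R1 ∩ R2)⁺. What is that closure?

Salary, DeptID, EName, Office, DName, MgrID

R1 ∩ R2 = {Salary, Office, DName}.
DName → DeptID applies, adding DeptID
Salary → MgrID applies, adding MgrID
DeptID, Office → EName applies, adding EName
Closure: {Salary, DeptID, EName, Office, DName, MgrID}.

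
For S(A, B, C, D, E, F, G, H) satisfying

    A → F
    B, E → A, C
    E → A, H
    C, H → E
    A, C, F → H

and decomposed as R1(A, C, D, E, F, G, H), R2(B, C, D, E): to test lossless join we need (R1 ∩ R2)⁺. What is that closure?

R1 ∩ R2 = {C, D, E}.
E → A, H applies, adding A, H
A → F applies, adding F
Closure: {A, C, D, E, F, H}.

A, C, D, E, F, H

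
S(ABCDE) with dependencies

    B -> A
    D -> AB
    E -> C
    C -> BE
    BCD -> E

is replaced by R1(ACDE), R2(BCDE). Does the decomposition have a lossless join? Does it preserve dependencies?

lossless but not dependency-preserving

Lossless test: (CDE)⁺ = {ABCDE}, which contains all of one fragment — lossless.
Dependency preservation: the restricted closure of {B} across the fragments never reaches {A}, so B → A cannot be enforced without a join — not preserved.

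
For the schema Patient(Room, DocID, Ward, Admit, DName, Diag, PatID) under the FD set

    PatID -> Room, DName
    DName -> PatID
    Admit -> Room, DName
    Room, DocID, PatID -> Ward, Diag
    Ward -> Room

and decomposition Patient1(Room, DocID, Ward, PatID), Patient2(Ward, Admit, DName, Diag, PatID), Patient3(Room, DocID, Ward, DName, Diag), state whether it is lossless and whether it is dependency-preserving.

lossy but dependency-preserving

Lossless test (chase): Rows 1 and 2 agree on PatID; apply PatID→Room, DName and equate their Room, DName entries. Rows 1 and 3 agree on DName; apply DName→PatID and equate their PatID entries. Rows 1 and 3 agree on Room, DocID, PatID; apply Room, DocID, PatID→Ward, Diag and equate their Ward, Diag entries. No row becomes fully distinguished — the join is lossy.
Dependency preservation: PatID → Room, DName; Admit → Room, DName; Room, DocID, PatID → Ward, Diag are not contained in any single fragment, but the restricted closure of each left-hand side across the fragments still reaches the right-hand side; the remaining FDs each lie inside some fragment. All dependencies are preserved.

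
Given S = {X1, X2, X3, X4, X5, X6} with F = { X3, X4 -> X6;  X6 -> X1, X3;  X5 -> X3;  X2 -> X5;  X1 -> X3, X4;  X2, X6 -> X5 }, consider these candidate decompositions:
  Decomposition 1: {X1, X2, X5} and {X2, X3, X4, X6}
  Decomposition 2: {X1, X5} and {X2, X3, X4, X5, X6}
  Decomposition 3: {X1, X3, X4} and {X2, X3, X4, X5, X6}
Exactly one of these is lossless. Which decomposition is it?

Decomposition 1: common = {X2}, closure = {X2, X3, X5} → lossy.
Decomposition 2: common = {X5}, closure = {X3, X5} → lossy.
Decomposition 3: common = {X3, X4}, closure = {X1, X3, X4, X6} → lossless.

Decomposition 3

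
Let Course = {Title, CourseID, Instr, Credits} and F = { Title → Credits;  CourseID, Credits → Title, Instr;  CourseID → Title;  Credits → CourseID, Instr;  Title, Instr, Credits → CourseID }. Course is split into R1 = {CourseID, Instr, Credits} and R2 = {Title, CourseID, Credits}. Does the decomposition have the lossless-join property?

Common attributes: R1 ∩ R2 = {CourseID, Credits}.
Closure of {CourseID, Credits}: CourseID, Credits → Title, Instr applies, adding Title, Instr. So (CourseID, Credits)⁺ = {Title, CourseID, Instr, Credits}.
This closure contains every attribute of R1, so R1 ∩ R2 → R1. The join is lossless.

Yes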